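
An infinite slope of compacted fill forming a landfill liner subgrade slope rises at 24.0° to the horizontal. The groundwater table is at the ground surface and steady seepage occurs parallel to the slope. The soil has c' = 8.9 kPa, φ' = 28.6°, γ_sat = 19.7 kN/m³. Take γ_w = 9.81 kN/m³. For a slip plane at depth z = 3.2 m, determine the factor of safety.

FS = 0.99

With seepage parallel to the slope and the water table at the surface, the effective normal stress on the slip plane uses the buoyant unit weight γ' = γ_sat − γ_w while the driving shear stress uses γ_sat:
FS = [c' + γ' z cos²β tanφ'] / [γ_sat z sinβ cosβ]
γ' = 19.7 − 9.81 = 9.89 kN/m³
Numerator = 8.9 + 9.89·3.2·cos²24.0°·tan28.6° = 8.9 + 9.89·3.2·0.8346·0.5452 = 23.300 kPa
Denominator = 19.7·3.2·sin24.0°·cos24.0° = 19.7·3.2·0.4067·0.9135 = 23.424 kPa
FS = 23.300 / 23.424 = 0.995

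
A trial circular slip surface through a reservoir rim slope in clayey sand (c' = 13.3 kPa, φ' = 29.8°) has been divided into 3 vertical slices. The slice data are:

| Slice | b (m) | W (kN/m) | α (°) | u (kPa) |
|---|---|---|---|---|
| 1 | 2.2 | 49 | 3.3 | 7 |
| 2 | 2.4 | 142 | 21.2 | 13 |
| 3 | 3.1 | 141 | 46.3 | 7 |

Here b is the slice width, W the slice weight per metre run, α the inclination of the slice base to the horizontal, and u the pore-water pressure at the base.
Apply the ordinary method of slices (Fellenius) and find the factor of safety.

Ordinary method of slices: FS = Σ[c'·Δl_i + (W_i cosα_i − u_i·Δl_i)·tanφ'] / Σ W_i sinα_i, with Δl_i = b_i / cosα_i.
Slice 1: Δl = 2.2/cos3.3° = 2.204 m; N'_1 = 49·cos3.3° − 7·2.204 = 33.5; c'Δl = 29.31; W sinα = 2.8
Slice 2: Δl = 2.4/cos21.2° = 2.574 m; N'_2 = 142·cos21.2° − 13·2.574 = 98.9; c'Δl = 34.24; W sinα = 51.4
Slice 3: Δl = 3.1/cos46.3° = 4.487 m; N'_3 = 141·cos46.3° − 7·4.487 = 66.0; c'Δl = 59.68; W sinα = 101.9
Σc'Δl = 123.2 kN/m; ΣN' = 198.4 kN/m; ΣW sinα = 156.1 kN/m
Resisting = 123.2 + 198.4·tan29.8° = 123.2 + 113.6 = 236.9 kN/m
FS = 236.9 / 156.1 = 1.517

FS = 1.52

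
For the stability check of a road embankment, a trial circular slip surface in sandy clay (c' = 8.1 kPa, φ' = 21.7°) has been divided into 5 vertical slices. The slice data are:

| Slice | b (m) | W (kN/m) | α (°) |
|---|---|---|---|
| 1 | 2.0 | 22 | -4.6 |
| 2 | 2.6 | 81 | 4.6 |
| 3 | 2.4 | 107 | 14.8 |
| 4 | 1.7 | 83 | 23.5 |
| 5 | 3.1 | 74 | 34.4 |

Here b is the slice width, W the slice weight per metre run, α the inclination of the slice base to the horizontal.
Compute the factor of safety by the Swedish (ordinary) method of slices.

FS = 2.24

Ordinary method of slices: FS = Σ[c'·Δl_i + (W_i cosα_i)·tanφ'] / Σ W_i sinα_i, with Δl_i = b_i / cosα_i.
Slice 1: Δl = 2.0/cos(-4.6°) = 2.006 m; N'_1 = 22·cos(-4.6°) = 21.9; c'Δl = 16.25; W sinα = -1.8
Slice 2: Δl = 2.6/cos4.6° = 2.608 m; N'_2 = 81·cos4.6° = 80.7; c'Δl = 21.13; W sinα = 6.5
Slice 3: Δl = 2.4/cos14.8° = 2.482 m; N'_3 = 107·cos14.8° = 103.5; c'Δl = 20.11; W sinα = 27.3
Slice 4: Δl = 1.7/cos23.5° = 1.854 m; N'_4 = 83·cos23.5° = 76.1; c'Δl = 15.02; W sinα = 33.1
Slice 5: Δl = 3.1/cos34.4° = 3.757 m; N'_5 = 74·cos34.4° = 61.1; c'Δl = 30.43; W sinα = 41.8
Σc'Δl = 102.9 kN/m; ΣN' = 343.3 kN/m; ΣW sinα = 107.0 kN/m
Resisting = 102.9 + 343.3·tan21.7° = 102.9 + 136.6 = 239.5 kN/m
FS = 239.5 / 107.0 = 2.239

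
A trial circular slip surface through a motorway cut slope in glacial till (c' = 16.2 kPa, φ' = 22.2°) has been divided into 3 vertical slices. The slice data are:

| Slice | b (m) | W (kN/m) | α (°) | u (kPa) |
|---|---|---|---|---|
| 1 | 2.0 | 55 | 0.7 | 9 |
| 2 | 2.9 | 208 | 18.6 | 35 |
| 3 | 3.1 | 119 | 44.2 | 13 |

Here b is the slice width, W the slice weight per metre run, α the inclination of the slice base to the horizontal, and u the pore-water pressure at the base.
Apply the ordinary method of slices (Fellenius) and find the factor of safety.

Ordinary method of slices: FS = Σ[c'·Δl_i + (W_i cosα_i − u_i·Δl_i)·tanφ'] / Σ W_i sinα_i, with Δl_i = b_i / cosα_i.
Slice 1: Δl = 2.0/cos0.7° = 2.000 m; N'_1 = 55·cos0.7° − 9·2.000 = 37.0; c'Δl = 32.40; W sinα = 0.7
Slice 2: Δl = 2.9/cos18.6° = 3.060 m; N'_2 = 208·cos18.6° − 35·3.060 = 90.0; c'Δl = 49.57; W sinα = 66.3
Slice 3: Δl = 3.1/cos44.2° = 4.324 m; N'_3 = 119·cos44.2° − 13·4.324 = 29.1; c'Δl = 70.05; W sinα = 83.0
Σc'Δl = 152.0 kN/m; ΣN' = 156.1 kN/m; ΣW sinα = 150.0 kN/m
Resisting = 152.0 + 156.1·tan22.2° = 152.0 + 63.7 = 215.7 kN/m
FS = 215.7 / 150.0 = 1.438

FS = 1.44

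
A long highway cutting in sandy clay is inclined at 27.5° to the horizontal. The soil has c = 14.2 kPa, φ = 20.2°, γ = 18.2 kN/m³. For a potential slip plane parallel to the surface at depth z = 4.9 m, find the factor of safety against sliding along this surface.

For an infinite slope with a slip plane parallel to the surface (no pore pressure): FS = [c + γz cos²β tanφ] / [γz sinβ cosβ].
γz = 18.2·4.9 = 89.18 kN/m²
Numerator = 14.2 + 89.18·cos²27.5°·tan20.2° = 14.2 + 89.18·0.7868·0.3679 = 40.016 kPa
Denominator = 89.18·sin27.5°·cos27.5° = 89.18·0.4617·0.8870 = 36.526 kPa
FS = 40.016 / 36.526 = 1.096

FS = 1.10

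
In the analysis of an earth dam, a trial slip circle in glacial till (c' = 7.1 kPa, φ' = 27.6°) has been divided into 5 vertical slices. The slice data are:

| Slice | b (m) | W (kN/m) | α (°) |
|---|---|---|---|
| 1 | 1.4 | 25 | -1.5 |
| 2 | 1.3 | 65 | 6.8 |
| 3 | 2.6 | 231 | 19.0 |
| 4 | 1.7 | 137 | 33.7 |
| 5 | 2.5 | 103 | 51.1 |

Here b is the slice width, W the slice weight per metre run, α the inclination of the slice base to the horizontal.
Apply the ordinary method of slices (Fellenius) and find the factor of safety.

FS = 1.41

Ordinary method of slices: FS = Σ[c'·Δl_i + (W_i cosα_i)·tanφ'] / Σ W_i sinα_i, with Δl_i = b_i / cosα_i.
Slice 1: Δl = 1.4/cos(-1.5°) = 1.400 m; N'_1 = 25·cos(-1.5°) = 25.0; c'Δl = 9.94; W sinα = -0.7
Slice 2: Δl = 1.3/cos6.8° = 1.309 m; N'_2 = 65·cos6.8° = 64.5; c'Δl = 9.30; W sinα = 7.7
Slice 3: Δl = 2.6/cos19.0° = 2.750 m; N'_3 = 231·cos19.0° = 218.4; c'Δl = 19.52; W sinα = 75.2
Slice 4: Δl = 1.7/cos33.7° = 2.043 m; N'_4 = 137·cos33.7° = 114.0; c'Δl = 14.51; W sinα = 76.0
Slice 5: Δl = 2.5/cos51.1° = 3.981 m; N'_5 = 103·cos51.1° = 64.7; c'Δl = 28.27; W sinα = 80.2
Σc'Δl = 81.5 kN/m; ΣN' = 486.6 kN/m; ΣW sinα = 238.4 kN/m
Resisting = 81.5 + 486.6·tan27.6° = 81.5 + 254.4 = 335.9 kN/m
FS = 335.9 / 238.4 = 1.409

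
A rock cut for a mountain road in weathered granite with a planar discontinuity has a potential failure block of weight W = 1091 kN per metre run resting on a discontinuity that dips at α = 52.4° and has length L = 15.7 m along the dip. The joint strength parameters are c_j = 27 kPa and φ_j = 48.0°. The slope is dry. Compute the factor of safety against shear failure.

FS = 1.35

Resolving the block weight along and normal to the plane and applying the Mohr–Coulomb strength on the joint:
N' = W cosα = 1091·cos52.4° = 665.7 kN/m
Driving force T = W sinα = 1091·sin52.4° = 864.4 kN/m
Resisting force R = c_j·L + N'·tanφ_j = 27·15.7 + 665.7·tan48.0° = 423.9 + 739.3 = 1163.2 kN/m
FS = R / T = 1163.2 / 864.4 = 1.346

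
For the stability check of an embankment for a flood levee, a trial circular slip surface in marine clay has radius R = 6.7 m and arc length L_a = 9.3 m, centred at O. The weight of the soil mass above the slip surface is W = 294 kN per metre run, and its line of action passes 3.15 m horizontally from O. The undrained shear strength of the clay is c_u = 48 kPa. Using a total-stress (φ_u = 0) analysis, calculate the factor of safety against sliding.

FS = 3.23

Taking moments about the centre O, the resisting moment is provided by the undrained shear strength acting along the arc:
M_R = c_u·L_a·R = 48·9.30·6.7 = 2990.9 kN·m/m
M_D = W·d = 294·3.15 = 926.1 kN·m/m
FS = M_R / M_D = 2990.9 / 926.1 = 3.230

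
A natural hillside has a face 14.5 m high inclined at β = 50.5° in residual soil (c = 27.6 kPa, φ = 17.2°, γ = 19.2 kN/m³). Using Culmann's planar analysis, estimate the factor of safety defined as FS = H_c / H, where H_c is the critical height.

H_c = (4c/γ) · sinβ cosφ / [1 − cos(β − φ)]
    = (4·27.6/19.2) · sin50.5°·cos17.2° / [1 − cos33.3°]
    = 5.750 · 0.7371 / 0.1642 = 25.81 m
FS = H_c / H = 25.81 / 14.5 = 1.780

FS = 1.78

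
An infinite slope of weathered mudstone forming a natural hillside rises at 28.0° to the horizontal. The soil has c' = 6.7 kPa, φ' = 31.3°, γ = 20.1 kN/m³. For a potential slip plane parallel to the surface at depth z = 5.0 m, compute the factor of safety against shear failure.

FS = 1.30

For an infinite slope with a slip plane parallel to the surface (no pore pressure): FS = [c' + γz cos²β tanφ'] / [γz sinβ cosβ].
γz = 20.1·5.0 = 100.50 kN/m²
Numerator = 6.7 + 100.50·cos²28.0°·tan31.3° = 6.7 + 100.50·0.7796·0.6080 = 54.337 kPa
Denominator = 100.50·sin28.0°·cos28.0° = 100.50·0.4695·0.8829 = 41.659 kPa
FS = 54.337 / 41.659 = 1.304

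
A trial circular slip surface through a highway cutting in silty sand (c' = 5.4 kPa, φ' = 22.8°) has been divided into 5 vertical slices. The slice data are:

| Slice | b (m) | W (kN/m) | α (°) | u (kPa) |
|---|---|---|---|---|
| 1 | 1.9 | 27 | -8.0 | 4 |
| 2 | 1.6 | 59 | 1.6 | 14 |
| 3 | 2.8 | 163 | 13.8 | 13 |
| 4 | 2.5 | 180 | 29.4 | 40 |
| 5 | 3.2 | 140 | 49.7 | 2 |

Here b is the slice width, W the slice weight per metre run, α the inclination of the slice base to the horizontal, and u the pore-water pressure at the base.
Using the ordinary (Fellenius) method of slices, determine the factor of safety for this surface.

FS = 0.87

Ordinary method of slices: FS = Σ[c'·Δl_i + (W_i cosα_i − u_i·Δl_i)·tanφ'] / Σ W_i sinα_i, with Δl_i = b_i / cosα_i.
Slice 1: Δl = 1.9/cos(-8.0°) = 1.919 m; N'_1 = 27·cos(-8.0°) − 4·1.919 = 19.1; c'Δl = 10.36; W sinα = -3.8
Slice 2: Δl = 1.6/cos1.6° = 1.601 m; N'_2 = 59·cos1.6° − 14·1.601 = 36.6; c'Δl = 8.64; W sinα = 1.6
Slice 3: Δl = 2.8/cos13.8° = 2.883 m; N'_3 = 163·cos13.8° − 13·2.883 = 120.8; c'Δl = 15.57; W sinα = 38.9
Slice 4: Δl = 2.5/cos29.4° = 2.870 m; N'_4 = 180·cos29.4° − 40·2.870 = 42.0; c'Δl = 15.50; W sinα = 88.4
Slice 5: Δl = 3.2/cos49.7° = 4.948 m; N'_5 = 140·cos49.7° − 2·4.948 = 80.7; c'Δl = 26.72; W sinα = 106.8
Σc'Δl = 76.8 kN/m; ΣN' = 299.1 kN/m; ΣW sinα = 231.9 kN/m
Resisting = 76.8 + 299.1·tan22.8° = 76.8 + 125.7 = 202.5 kN/m
FS = 202.5 / 231.9 = 0.873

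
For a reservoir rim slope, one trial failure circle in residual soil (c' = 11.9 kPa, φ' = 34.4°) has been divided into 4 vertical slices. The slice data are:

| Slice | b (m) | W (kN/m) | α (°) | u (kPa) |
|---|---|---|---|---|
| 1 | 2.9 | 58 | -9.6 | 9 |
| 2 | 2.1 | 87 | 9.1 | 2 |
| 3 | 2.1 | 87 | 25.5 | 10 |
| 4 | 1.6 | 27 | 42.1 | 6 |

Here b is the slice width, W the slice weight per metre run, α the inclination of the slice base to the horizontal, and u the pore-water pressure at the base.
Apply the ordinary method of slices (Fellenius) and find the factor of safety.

Ordinary method of slices: FS = Σ[c'·Δl_i + (W_i cosα_i − u_i·Δl_i)·tanφ'] / Σ W_i sinα_i, with Δl_i = b_i / cosα_i.
Slice 1: Δl = 2.9/cos(-9.6°) = 2.941 m; N'_1 = 58·cos(-9.6°) − 9·2.941 = 30.7; c'Δl = 35.00; W sinα = -9.7
Slice 2: Δl = 2.1/cos9.1° = 2.127 m; N'_2 = 87·cos9.1° − 2·2.127 = 81.7; c'Δl = 25.31; W sinα = 13.8
Slice 3: Δl = 2.1/cos25.5° = 2.327 m; N'_3 = 87·cos25.5° − 10·2.327 = 55.3; c'Δl = 27.69; W sinα = 37.5
Slice 4: Δl = 1.6/cos42.1° = 2.156 m; N'_4 = 27·cos42.1° − 6·2.156 = 7.1; c'Δl = 25.66; W sinα = 18.1
Σc'Δl = 113.7 kN/m; ΣN' = 174.7 kN/m; ΣW sinα = 59.6 kN/m
Resisting = 113.7 + 174.7·tan34.4° = 113.7 + 119.6 = 233.3 kN/m
FS = 233.3 / 59.6 = 3.911

FS = 3.91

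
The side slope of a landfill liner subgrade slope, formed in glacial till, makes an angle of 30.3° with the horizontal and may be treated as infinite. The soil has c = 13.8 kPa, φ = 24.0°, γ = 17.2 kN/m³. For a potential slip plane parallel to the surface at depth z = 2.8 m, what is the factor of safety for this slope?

For an infinite slope with a slip plane parallel to the surface (no pore pressure): FS = [c + γz cos²β tanφ] / [γz sinβ cosβ].
γz = 17.2·2.8 = 48.16 kN/m²
Numerator = 13.8 + 48.16·cos²30.3°·tan24.0° = 13.8 + 48.16·0.7455·0.4452 = 29.784 kPa
Denominator = 48.16·sin30.3°·cos30.3° = 48.16·0.5045·0.8634 = 20.979 kPa
FS = 29.784 / 20.979 = 1.420

FS = 1.42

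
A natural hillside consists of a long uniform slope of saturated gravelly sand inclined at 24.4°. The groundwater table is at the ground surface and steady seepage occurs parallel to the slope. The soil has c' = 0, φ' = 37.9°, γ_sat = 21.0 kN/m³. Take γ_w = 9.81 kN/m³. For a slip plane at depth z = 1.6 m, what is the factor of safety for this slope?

With seepage parallel to the slope and the water table at the surface, the effective normal stress on the slip plane uses the buoyant unit weight γ' = γ_sat − γ_w while the driving shear stress uses γ_sat:
FS = [c' + γ' z cos²β tanφ'] / [γ_sat z sinβ cosβ]
(For c' = 0 this reduces to FS = (γ'/γ_sat)·tanφ'/tanβ.)
γ' = 21.0 − 9.81 = 11.19 kN/m³
Numerator = 0.0 + 11.19·1.6·cos²24.4°·tan37.9° = 0.0 + 11.19·1.6·0.8293·0.7785 = 11.559 kPa
Denominator = 21.0·1.6·sin24.4°·cos24.4° = 21.0·1.6·0.4131·0.9107 = 12.641 kPa
FS = 11.559 / 12.641 = 0.914

FS = 0.91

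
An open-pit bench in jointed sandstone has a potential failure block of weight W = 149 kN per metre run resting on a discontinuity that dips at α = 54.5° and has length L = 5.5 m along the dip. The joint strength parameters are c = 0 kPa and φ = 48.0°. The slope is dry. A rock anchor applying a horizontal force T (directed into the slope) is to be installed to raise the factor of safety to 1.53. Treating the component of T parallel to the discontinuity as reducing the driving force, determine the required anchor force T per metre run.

T = 50 kN/m

Resolving forces along and normal to the sliding plane, with the horizontal anchor force T adding T·sinα to the effective normal force and T·cosα acting up the plane against the driving force:
FS = [cL + (W cosα + T sinα) tanφ] / [W sinα − T cosα]
Without the anchor: N' = 86.5 kN/m, driving T_d = 121.3 kN/m, resisting R = 0·5.5 + 86.5·tan48.0° = 96.1 kN/m, FS = 0.79.
Setting FS = 1.53 and solving for T:
1.53·(121.3 − T cos54.5°) = 96.1 + T sin54.5°·tan48.0°
T·(sin54.5°·tan48.0° + 1.53·cos54.5°) = 1.53·121.3 − 96.1
T·(0.8141·1.1106 + 1.53·0.5807) = 185.6 − 96.1 = 89.5
T·1.7926 = 89.5
T = 49.9 kN/m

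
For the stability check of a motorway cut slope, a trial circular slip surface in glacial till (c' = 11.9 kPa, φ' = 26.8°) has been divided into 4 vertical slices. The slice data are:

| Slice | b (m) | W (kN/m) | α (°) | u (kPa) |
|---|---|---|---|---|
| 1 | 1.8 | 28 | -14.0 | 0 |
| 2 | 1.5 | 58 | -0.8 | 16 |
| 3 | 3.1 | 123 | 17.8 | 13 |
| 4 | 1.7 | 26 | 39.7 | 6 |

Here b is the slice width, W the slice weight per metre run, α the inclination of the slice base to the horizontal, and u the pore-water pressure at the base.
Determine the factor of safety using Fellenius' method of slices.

FS = 3.80

Ordinary method of slices: FS = Σ[c'·Δl_i + (W_i cosα_i − u_i·Δl_i)·tanφ'] / Σ W_i sinα_i, with Δl_i = b_i / cosα_i.
Slice 1: Δl = 1.8/cos(-14.0°) = 1.855 m; N'_1 = 28·cos(-14.0°) − 0·1.855 = 27.2; c'Δl = 22.08; W sinα = -6.8
Slice 2: Δl = 1.5/cos(-0.8°) = 1.500 m; N'_2 = 58·cos(-0.8°) − 16·1.500 = 34.0; c'Δl = 17.85; W sinα = -0.8
Slice 3: Δl = 3.1/cos17.8° = 3.256 m; N'_3 = 123·cos17.8° − 13·3.256 = 74.8; c'Δl = 38.74; W sinα = 37.6
Slice 4: Δl = 1.7/cos39.7° = 2.210 m; N'_4 = 26·cos39.7° − 6·2.210 = 6.7; c'Δl = 26.29; W sinα = 16.6
Σc'Δl = 105.0 kN/m; ΣN' = 142.7 kN/m; ΣW sinα = 46.6 kN/m
Resisting = 105.0 + 142.7·tan26.8° = 105.0 + 72.1 = 177.0 kN/m
FS = 177.0 / 46.6 = 3.797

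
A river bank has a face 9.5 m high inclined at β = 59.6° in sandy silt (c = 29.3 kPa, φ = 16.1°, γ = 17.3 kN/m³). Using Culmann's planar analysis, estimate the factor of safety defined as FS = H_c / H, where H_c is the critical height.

FS = 2.15

H_c = (4c/γ) · sinβ cosφ / [1 − cos(β − φ)]
    = (4·29.3/17.3) · sin59.6°·cos16.1° / [1 − cos43.5°]
    = 6.775 · 0.8287 / 0.2746 = 20.44 m
FS = H_c / H = 20.44 / 9.5 = 2.152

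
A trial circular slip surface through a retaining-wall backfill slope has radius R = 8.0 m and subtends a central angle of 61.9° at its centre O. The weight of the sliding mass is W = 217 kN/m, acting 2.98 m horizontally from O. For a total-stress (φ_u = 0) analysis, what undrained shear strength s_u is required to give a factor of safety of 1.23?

FS = s_u·L_a·R / (W·d), so s_u = FS·W·d / (L_a·R).
Arc length L_a = R·θ = 8.0·(61.9°·π/180) = 8.0·1.0804 = 8.64 m
s_u = 1.23·217·2.98 / (8.64·8.0) = 795.4 / 69.14 = 11.50 kPa

s_u = 11.5 kPa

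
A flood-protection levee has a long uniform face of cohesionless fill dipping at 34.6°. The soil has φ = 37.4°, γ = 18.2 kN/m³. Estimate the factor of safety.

For a dry cohesionless infinite slope the factor of safety is FS = tanφ / tanβ.
FS = tan37.4° / tan34.6° = 0.7646 / 0.6899 = 1.108

FS = 1.11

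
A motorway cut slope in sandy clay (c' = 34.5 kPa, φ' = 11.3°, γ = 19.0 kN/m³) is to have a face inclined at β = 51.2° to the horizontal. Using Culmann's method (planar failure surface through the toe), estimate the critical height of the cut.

Culmann's analysis gives the critical failure plane at α_cr = (β + φ')/2 = (51.2 + 11.3)/2 = 31.2°, and the critical height
H_c = (4c'/γ) · sinβ cosφ' / [1 − cos(β − φ')]
    = (4·34.5/19.0) · sin51.2°·cos11.3° / [1 − cos(39.9°)]
    = 7.263 · 0.7793·0.9806 / [1 − 0.7672]
    = 7.263 · 0.7642 / 0.2328
    = 23.84 m

H_c = 23.84 m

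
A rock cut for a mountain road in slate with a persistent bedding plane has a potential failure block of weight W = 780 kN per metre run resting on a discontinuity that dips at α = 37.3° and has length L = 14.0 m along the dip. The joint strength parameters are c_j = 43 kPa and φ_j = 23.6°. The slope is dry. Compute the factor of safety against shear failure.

FS = 1.85

Resolving the block weight along and normal to the plane and applying the Mohr–Coulomb strength on the joint:
N' = W cosα = 780·cos37.3° = 620.5 kN/m
Driving force T = W sinα = 780·sin37.3° = 472.7 kN/m
Resisting force R = c_j·L + N'·tanφ_j = 43·14.0 + 620.5·tan23.6° = 602.0 + 271.1 = 873.1 kN/m
FS = R / T = 873.1 / 472.7 = 1.847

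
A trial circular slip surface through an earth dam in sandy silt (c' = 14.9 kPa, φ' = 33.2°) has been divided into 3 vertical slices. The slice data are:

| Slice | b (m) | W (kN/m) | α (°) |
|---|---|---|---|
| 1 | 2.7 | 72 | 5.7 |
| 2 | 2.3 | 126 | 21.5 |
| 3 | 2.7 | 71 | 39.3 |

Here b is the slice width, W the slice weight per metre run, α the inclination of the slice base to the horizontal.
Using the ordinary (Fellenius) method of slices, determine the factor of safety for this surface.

Ordinary method of slices: FS = Σ[c'·Δl_i + (W_i cosα_i)·tanφ'] / Σ W_i sinα_i, with Δl_i = b_i / cosα_i.
Slice 1: Δl = 2.7/cos5.7° = 2.713 m; N'_1 = 72·cos5.7° = 71.6; c'Δl = 40.43; W sinα = 7.2
Slice 2: Δl = 2.3/cos21.5° = 2.472 m; N'_2 = 126·cos21.5° = 117.2; c'Δl = 36.83; W sinα = 46.2
Slice 3: Δl = 2.7/cos39.3° = 3.489 m; N'_3 = 71·cos39.3° = 54.9; c'Δl = 51.99; W sinα = 45.0
Σc'Δl = 129.3 kN/m; ΣN' = 243.8 kN/m; ΣW sinα = 98.3 kN/m
Resisting = 129.3 + 243.8·tan33.2° = 129.3 + 159.6 = 288.8 kN/m
FS = 288.8 / 98.3 = 2.938

FS = 2.94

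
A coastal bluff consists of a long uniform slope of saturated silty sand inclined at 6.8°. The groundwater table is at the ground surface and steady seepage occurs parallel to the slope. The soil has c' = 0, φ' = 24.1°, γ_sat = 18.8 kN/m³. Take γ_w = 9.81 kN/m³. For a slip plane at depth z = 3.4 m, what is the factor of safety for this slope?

With seepage parallel to the slope and the water table at the surface, the effective normal stress on the slip plane uses the buoyant unit weight γ' = γ_sat − γ_w while the driving shear stress uses γ_sat:
FS = [c' + γ' z cos²β tanφ'] / [γ_sat z sinβ cosβ]
(For c' = 0 this reduces to FS = (γ'/γ_sat)·tanφ'/tanβ.)
γ' = 18.8 − 9.81 = 8.99 kN/m³
Numerator = 0.0 + 8.99·3.4·cos²6.8°·tan24.1° = 0.0 + 8.99·3.4·0.9860·0.4473 = 13.481 kPa
Denominator = 18.8·3.4·sin6.8°·cos6.8° = 18.8·3.4·0.1184·0.9930 = 7.515 kPa
FS = 13.481 / 7.515 = 1.794

FS = 1.79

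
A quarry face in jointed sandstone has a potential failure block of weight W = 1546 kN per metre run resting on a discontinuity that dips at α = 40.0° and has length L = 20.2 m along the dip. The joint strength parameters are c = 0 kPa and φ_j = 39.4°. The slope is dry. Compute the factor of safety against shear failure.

Resolving the block weight along and normal to the plane and applying the Mohr–Coulomb strength on the joint:
N' = W cosα = 1546·cos40.0° = 1184.3 kN/m
Driving force T = W sinα = 1546·sin40.0° = 993.7 kN/m
Resisting force R = c·L + N'·tanφ_j = 0·20.2 + 1184.3·tan39.4° = 0.0 + 972.8 = 972.8 kN/m
FS = R / T = 972.8 / 993.7 = 0.979

FS = 0.98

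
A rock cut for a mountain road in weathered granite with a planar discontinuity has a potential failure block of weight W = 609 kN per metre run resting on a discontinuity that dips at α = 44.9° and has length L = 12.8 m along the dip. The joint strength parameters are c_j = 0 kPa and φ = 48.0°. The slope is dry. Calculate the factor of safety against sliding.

FS = 1.11

Resolving the block weight along and normal to the plane and applying the Mohr–Coulomb strength on the joint:
N' = W cosα = 609·cos44.9° = 431.4 kN/m
Driving force T = W sinα = 609·sin44.9° = 429.9 kN/m
Resisting force R = c_j·L + N'·tanφ = 0·12.8 + 431.4·tan48.0° = 0.0 + 479.1 = 479.1 kN/m
FS = R / T = 479.1 / 429.9 = 1.114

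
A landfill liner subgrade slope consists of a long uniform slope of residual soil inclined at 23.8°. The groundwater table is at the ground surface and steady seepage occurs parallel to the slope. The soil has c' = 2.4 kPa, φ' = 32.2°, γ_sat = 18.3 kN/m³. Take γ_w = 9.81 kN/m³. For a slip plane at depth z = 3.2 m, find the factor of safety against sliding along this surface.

With seepage parallel to the slope and the water table at the surface, the effective normal stress on the slip plane uses the buoyant unit weight γ' = γ_sat − γ_w while the driving shear stress uses γ_sat:
FS = [c' + γ' z cos²β tanφ'] / [γ_sat z sinβ cosβ]
γ' = 18.3 − 9.81 = 8.49 kN/m³
Numerator = 2.4 + 8.49·3.2·cos²23.8°·tan32.2° = 2.4 + 8.49·3.2·0.8372·0.6297 = 16.722 kPa
Denominator = 18.3·3.2·sin23.8°·cos23.8° = 18.3·3.2·0.4035·0.9150 = 21.622 kPa
FS = 16.722 / 21.622 = 0.773

FS = 0.77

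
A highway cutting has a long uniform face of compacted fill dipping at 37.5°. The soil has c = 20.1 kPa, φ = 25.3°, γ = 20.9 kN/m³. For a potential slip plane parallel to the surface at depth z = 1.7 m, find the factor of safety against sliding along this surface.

For an infinite slope with a slip plane parallel to the surface (no pore pressure): FS = [c + γz cos²β tanφ] / [γz sinβ cosβ].
γz = 20.9·1.7 = 35.53 kN/m²
Numerator = 20.1 + 35.53·cos²37.5°·tan25.3° = 20.1 + 35.53·0.6294·0.4727 = 30.671 kPa
Denominator = 35.53·sin37.5°·cos37.5° = 35.53·0.6088·0.7934 = 17.160 kPa
FS = 30.671 / 17.160 = 1.787

FS = 1.79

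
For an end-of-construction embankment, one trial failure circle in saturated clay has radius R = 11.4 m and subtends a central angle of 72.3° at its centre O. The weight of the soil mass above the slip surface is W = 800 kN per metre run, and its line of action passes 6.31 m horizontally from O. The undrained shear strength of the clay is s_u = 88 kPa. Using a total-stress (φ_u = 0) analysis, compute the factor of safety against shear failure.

FS = 2.86

Taking moments about the centre O, the resisting moment is provided by the undrained shear strength acting along the arc:
Arc length L_a = R·θ = 11.4·(72.3°·π/180) = 11.4·1.2619 = 14.39 m
M_R = s_u·L_a·R = 88·14.39·11.4 = 14431.4 kN·m/m
M_D = W·d = 800·6.31 = 5048.0 kN·m/m
FS = M_R / M_D = 14431.4 / 5048.0 = 2.859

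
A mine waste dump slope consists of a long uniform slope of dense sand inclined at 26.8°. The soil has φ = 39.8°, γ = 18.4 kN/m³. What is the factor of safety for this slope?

FS = 1.65

For a dry cohesionless infinite slope the factor of safety is FS = tanφ / tanβ.
FS = tan39.8° / tan26.8° = 0.8332 / 0.5051 = 1.649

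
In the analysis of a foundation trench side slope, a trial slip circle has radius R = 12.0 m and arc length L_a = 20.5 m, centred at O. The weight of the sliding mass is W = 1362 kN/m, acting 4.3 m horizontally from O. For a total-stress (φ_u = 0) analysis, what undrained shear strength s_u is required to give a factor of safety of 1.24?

s_u = 29.5 kPa

FS = s_u·L_a·R / (W·d), so s_u = FS·W·d / (L_a·R).
s_u = 1.24·1362·4.3 / (20.50·12.0) = 7262.2 / 246.00 = 29.52 kPa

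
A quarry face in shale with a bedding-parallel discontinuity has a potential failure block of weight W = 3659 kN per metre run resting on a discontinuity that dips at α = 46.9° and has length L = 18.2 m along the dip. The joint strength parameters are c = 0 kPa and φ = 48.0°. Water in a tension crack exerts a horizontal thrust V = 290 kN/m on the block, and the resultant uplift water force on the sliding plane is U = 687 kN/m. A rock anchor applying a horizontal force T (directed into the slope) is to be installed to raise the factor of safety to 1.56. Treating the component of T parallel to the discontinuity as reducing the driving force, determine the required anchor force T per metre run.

Resolving forces along and normal to the sliding plane, with the horizontal anchor force T adding T·sinα to the effective normal force and T·cosα acting up the plane against the driving force:
FS = [cL + (W cosα − U − V sinα + T sinα) tanφ] / [W sinα + V cosα − T cosα]
Without the anchor: N' = 1601.4 kN/m, driving T_d = 2869.8 kN/m, resisting R = 0·18.2 + 1601.4·tan48.0° = 1778.5 kN/m, FS = 0.62.
Setting FS = 1.56 and solving for T:
1.56·(2869.8 − T cos46.9°) = 1778.5 + T sin46.9°·tan48.0°
T·(sin46.9°·tan48.0° + 1.56·cos46.9°) = 1.56·2869.8 − 1778.5
T·(0.7302·1.1106 + 1.56·0.6833) = 4476.9 − 1778.5 = 2698.4
T·1.8768 = 2698.4
T = 1437.8 kN/m

T = 1438 kN/m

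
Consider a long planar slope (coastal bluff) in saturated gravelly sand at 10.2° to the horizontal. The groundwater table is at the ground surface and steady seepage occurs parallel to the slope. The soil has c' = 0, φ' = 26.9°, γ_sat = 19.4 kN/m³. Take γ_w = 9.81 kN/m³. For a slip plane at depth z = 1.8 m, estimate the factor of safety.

With seepage parallel to the slope and the water table at the surface, the effective normal stress on the slip plane uses the buoyant unit weight γ' = γ_sat − γ_w while the driving shear stress uses γ_sat:
FS = [c' + γ' z cos²β tanφ'] / [γ_sat z sinβ cosβ]
(For c' = 0 this reduces to FS = (γ'/γ_sat)·tanφ'/tanβ.)
γ' = 19.4 − 9.81 = 9.59 kN/m³
Numerator = 0.0 + 9.59·1.8·cos²10.2°·tan26.9° = 0.0 + 9.59·1.8·0.9686·0.5073 = 8.483 kPa
Denominator = 19.4·1.8·sin10.2°·cos10.2° = 19.4·1.8·0.1771·0.9842 = 6.086 kPa
FS = 8.483 / 6.086 = 1.394

FS = 1.39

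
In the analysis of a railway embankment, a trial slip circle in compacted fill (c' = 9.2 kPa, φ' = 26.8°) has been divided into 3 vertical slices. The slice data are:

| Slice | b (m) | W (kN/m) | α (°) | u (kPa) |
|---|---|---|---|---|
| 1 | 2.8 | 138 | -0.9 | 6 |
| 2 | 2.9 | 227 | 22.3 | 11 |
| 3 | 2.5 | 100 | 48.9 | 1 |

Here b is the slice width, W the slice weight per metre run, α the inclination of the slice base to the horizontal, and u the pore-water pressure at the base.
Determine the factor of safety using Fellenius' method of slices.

FS = 1.70

Ordinary method of slices: FS = Σ[c'·Δl_i + (W_i cosα_i − u_i·Δl_i)·tanφ'] / Σ W_i sinα_i, with Δl_i = b_i / cosα_i.
Slice 1: Δl = 2.8/cos(-0.9°) = 2.800 m; N'_1 = 138·cos(-0.9°) − 6·2.800 = 121.2; c'Δl = 25.76; W sinα = -2.2
Slice 2: Δl = 2.9/cos22.3° = 3.134 m; N'_2 = 227·cos22.3° − 11·3.134 = 175.5; c'Δl = 28.84; W sinα = 86.1
Slice 3: Δl = 2.5/cos48.9° = 3.803 m; N'_3 = 100·cos48.9° − 1·3.803 = 61.9; c'Δl = 34.99; W sinα = 75.4
Σc'Δl = 89.6 kN/m; ΣN' = 358.7 kN/m; ΣW sinα = 159.3 kN/m
Resisting = 89.6 + 358.7·tan26.8° = 89.6 + 181.2 = 270.8 kN/m
FS = 270.8 / 159.3 = 1.699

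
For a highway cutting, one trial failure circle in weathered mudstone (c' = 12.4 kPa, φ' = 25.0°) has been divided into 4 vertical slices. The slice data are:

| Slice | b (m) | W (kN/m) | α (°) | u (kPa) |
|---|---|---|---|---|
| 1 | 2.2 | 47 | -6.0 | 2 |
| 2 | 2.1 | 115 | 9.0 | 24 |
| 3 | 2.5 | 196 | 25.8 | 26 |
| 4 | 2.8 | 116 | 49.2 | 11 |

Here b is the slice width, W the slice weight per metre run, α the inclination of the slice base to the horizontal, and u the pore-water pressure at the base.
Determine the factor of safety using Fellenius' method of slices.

Ordinary method of slices: FS = Σ[c'·Δl_i + (W_i cosα_i − u_i·Δl_i)·tanφ'] / Σ W_i sinα_i, with Δl_i = b_i / cosα_i.
Slice 1: Δl = 2.2/cos(-6.0°) = 2.212 m; N'_1 = 47·cos(-6.0°) − 2·2.212 = 42.3; c'Δl = 27.43; W sinα = -4.9
Slice 2: Δl = 2.1/cos9.0° = 2.126 m; N'_2 = 115·cos9.0° − 24·2.126 = 62.6; c'Δl = 26.36; W sinα = 18.0
Slice 3: Δl = 2.5/cos25.8° = 2.777 m; N'_3 = 196·cos25.8° − 26·2.777 = 104.3; c'Δl = 34.43; W sinα = 85.3
Slice 4: Δl = 2.8/cos49.2° = 4.285 m; N'_4 = 116·cos49.2° − 11·4.285 = 28.7; c'Δl = 53.14; W sinα = 87.8
Σc'Δl = 141.4 kN/m; ΣN' = 237.8 kN/m; ΣW sinα = 186.2 kN/m
Resisting = 141.4 + 237.8·tan25.0° = 141.4 + 110.9 = 252.3 kN/m
FS = 252.3 / 186.2 = 1.355

FS = 1.35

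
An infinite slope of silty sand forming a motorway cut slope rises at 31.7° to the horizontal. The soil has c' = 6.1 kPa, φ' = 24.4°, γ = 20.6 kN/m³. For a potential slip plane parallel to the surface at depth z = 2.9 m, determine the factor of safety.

FS = 0.96

For an infinite slope with a slip plane parallel to the surface (no pore pressure): FS = [c' + γz cos²β tanφ'] / [γz sinβ cosβ].
γz = 20.6·2.9 = 59.74 kN/m²
Numerator = 6.1 + 59.74·cos²31.7°·tan24.4° = 6.1 + 59.74·0.7239·0.4536 = 25.717 kPa
Denominator = 59.74·sin31.7°·cos31.7° = 59.74·0.5255·0.8508 = 26.708 kPa
FS = 25.717 / 26.708 = 0.963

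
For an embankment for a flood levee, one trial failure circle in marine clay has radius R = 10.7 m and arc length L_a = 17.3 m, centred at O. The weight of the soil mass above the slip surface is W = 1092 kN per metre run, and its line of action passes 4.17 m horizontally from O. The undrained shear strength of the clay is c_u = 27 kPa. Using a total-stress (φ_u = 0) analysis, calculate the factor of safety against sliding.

Taking moments about the centre O, the resisting moment is provided by the undrained shear strength acting along the arc:
M_R = c_u·L_a·R = 27·17.30·10.7 = 4998.0 kN·m/m
M_D = W·d = 1092·4.17 = 4553.6 kN·m/m
FS = M_R / M_D = 4998.0 / 4553.6 = 1.098

FS = 1.10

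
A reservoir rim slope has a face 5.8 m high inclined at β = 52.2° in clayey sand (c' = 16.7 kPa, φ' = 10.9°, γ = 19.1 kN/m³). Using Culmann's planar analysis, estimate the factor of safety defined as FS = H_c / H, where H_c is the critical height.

H_c = (4c'/γ) · sinβ cosφ' / [1 − cos(β − φ')]
    = (4·16.7/19.1) · sin52.2°·cos10.9° / [1 − cos41.3°]
    = 3.497 · 0.7759 / 0.2487 = 10.91 m
FS = H_c / H = 10.91 / 5.8 = 1.881

FS = 1.88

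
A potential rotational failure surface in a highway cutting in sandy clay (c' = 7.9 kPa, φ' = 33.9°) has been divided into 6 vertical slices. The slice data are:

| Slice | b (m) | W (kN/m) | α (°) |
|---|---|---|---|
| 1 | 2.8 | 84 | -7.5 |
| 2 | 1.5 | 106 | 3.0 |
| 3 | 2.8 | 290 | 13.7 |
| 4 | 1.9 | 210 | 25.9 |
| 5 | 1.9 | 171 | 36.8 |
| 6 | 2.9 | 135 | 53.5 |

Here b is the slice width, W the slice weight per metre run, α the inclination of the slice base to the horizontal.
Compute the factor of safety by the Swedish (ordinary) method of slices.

FS = 1.97

Ordinary method of slices: FS = Σ[c'·Δl_i + (W_i cosα_i)·tanφ'] / Σ W_i sinα_i, with Δl_i = b_i / cosα_i.
Slice 1: Δl = 2.8/cos(-7.5°) = 2.824 m; N'_1 = 84·cos(-7.5°) = 83.3; c'Δl = 22.31; W sinα = -11.0
Slice 2: Δl = 1.5/cos3.0° = 1.502 m; N'_2 = 106·cos3.0° = 105.9; c'Δl = 11.87; W sinα = 5.5
Slice 3: Δl = 2.8/cos13.7° = 2.882 m; N'_3 = 290·cos13.7° = 281.7; c'Δl = 22.77; W sinα = 68.7
Slice 4: Δl = 1.9/cos25.9° = 2.112 m; N'_4 = 210·cos25.9° = 188.9; c'Δl = 16.69; W sinα = 91.7
Slice 5: Δl = 1.9/cos36.8° = 2.373 m; N'_5 = 171·cos36.8° = 136.9; c'Δl = 18.75; W sinα = 102.4
Slice 6: Δl = 2.9/cos53.5° = 4.875 m; N'_6 = 135·cos53.5° = 80.3; c'Δl = 38.52; W sinα = 108.5
Σc'Δl = 130.9 kN/m; ΣN' = 877.0 kN/m; ΣW sinα = 365.9 kN/m
Resisting = 130.9 + 877.0·tan33.9° = 130.9 + 589.3 = 720.2 kN/m
FS = 720.2 / 365.9 = 1.968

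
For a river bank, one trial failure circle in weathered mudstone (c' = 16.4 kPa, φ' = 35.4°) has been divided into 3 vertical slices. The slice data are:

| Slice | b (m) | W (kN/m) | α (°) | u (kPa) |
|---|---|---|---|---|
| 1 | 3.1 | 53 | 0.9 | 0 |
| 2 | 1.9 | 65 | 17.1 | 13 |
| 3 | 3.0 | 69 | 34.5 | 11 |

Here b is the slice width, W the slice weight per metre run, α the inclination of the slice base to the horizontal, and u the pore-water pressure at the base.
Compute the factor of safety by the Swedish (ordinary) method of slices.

FS = 3.70

Ordinary method of slices: FS = Σ[c'·Δl_i + (W_i cosα_i − u_i·Δl_i)·tanφ'] / Σ W_i sinα_i, with Δl_i = b_i / cosα_i.
Slice 1: Δl = 3.1/cos0.9° = 3.100 m; N'_1 = 53·cos0.9° − 0·3.100 = 53.0; c'Δl = 50.85; W sinα = 0.8
Slice 2: Δl = 1.9/cos17.1° = 1.988 m; N'_2 = 65·cos17.1° − 13·1.988 = 36.3; c'Δl = 32.60; W sinα = 19.1
Slice 3: Δl = 3.0/cos34.5° = 3.640 m; N'_3 = 69·cos34.5° − 11·3.640 = 16.8; c'Δl = 59.70; W sinα = 39.1
Σc'Δl = 143.1 kN/m; ΣN' = 106.1 kN/m; ΣW sinα = 59.0 kN/m
Resisting = 143.1 + 106.1·tan35.4° = 143.1 + 75.4 = 218.5 kN/m
FS = 218.5 / 59.0 = 3.703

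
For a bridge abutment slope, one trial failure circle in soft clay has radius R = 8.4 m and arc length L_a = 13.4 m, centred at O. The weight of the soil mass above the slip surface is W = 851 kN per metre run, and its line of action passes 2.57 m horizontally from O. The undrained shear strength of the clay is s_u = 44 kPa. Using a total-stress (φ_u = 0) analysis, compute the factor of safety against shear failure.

Taking moments about the centre O, the resisting moment is provided by the undrained shear strength acting along the arc:
M_R = s_u·L_a·R = 44·13.40·8.4 = 4952.6 kN·m/m
M_D = W·d = 851·2.57 = 2187.1 kN·m/m
FS = M_R / M_D = 4952.6 / 2187.1 = 2.265

FS = 2.26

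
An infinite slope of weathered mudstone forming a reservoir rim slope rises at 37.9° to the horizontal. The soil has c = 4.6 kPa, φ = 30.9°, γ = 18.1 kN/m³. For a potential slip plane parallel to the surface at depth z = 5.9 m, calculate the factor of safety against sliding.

For an infinite slope with a slip plane parallel to the surface (no pore pressure): FS = [c + γz cos²β tanφ] / [γz sinβ cosβ].
γz = 18.1·5.9 = 106.79 kN/m²
Numerator = 4.6 + 106.79·cos²37.9°·tan30.9° = 4.6 + 106.79·0.6227·0.5985 = 44.395 kPa
Denominator = 106.79·sin37.9°·cos37.9° = 106.79·0.6143·0.7891 = 51.764 kPa
FS = 44.395 / 51.764 = 0.858

FS = 0.86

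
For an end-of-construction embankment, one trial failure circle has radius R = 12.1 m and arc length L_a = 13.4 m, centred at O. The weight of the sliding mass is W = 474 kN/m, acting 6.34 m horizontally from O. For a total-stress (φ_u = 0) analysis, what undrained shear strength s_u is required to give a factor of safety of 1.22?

FS = s_u·L_a·R / (W·d), so s_u = FS·W·d / (L_a·R).
s_u = 1.22·474·6.34 / (13.40·12.1) = 3666.3 / 162.14 = 22.61 kPa

s_u = 22.6 kPa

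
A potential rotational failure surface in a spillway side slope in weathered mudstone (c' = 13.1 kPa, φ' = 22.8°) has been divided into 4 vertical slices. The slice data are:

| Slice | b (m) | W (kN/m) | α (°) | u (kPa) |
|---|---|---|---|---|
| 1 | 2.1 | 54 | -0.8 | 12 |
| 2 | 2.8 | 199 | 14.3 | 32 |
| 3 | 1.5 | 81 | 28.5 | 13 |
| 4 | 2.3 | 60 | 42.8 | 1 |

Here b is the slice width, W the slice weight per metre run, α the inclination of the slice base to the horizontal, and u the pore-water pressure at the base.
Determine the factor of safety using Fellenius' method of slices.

Ordinary method of slices: FS = Σ[c'·Δl_i + (W_i cosα_i − u_i·Δl_i)·tanφ'] / Σ W_i sinα_i, with Δl_i = b_i / cosα_i.
Slice 1: Δl = 2.1/cos(-0.8°) = 2.100 m; N'_1 = 54·cos(-0.8°) − 12·2.100 = 28.8; c'Δl = 27.51; W sinα = -0.8
Slice 2: Δl = 2.8/cos14.3° = 2.890 m; N'_2 = 199·cos14.3° − 32·2.890 = 100.4; c'Δl = 37.85; W sinα = 49.2
Slice 3: Δl = 1.5/cos28.5° = 1.707 m; N'_3 = 81·cos28.5° − 13·1.707 = 49.0; c'Δl = 22.36; W sinα = 38.6
Slice 4: Δl = 2.3/cos42.8° = 3.135 m; N'_4 = 60·cos42.8° − 1·3.135 = 40.9; c'Δl = 41.06; W sinα = 40.8
Σc'Δl = 128.8 kN/m; ΣN' = 219.0 kN/m; ΣW sinα = 127.8 kN/m
Resisting = 128.8 + 219.0·tan22.8° = 128.8 + 92.1 = 220.9 kN/m
FS = 220.9 / 127.8 = 1.728

FS = 1.73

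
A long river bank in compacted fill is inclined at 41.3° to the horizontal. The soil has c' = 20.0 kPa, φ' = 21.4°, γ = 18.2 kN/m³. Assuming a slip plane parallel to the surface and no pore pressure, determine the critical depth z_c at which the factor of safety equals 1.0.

Setting FS = 1.00 in FS = [c' + γz cos²β tanφ'] / [γz sinβ cosβ] and solving for z:
z = c' / [γ cosβ (FS·sinβ − cosβ·tanφ')]
  = 20.0 / [18.2·cos41.3°·(1.00·sin41.3° − cos41.3°·tan21.4°)]
  = 20.0 / [18.2·0.7513·(1.00·0.6600 − 0.7513·0.3919)]
  = 20.0 / 4.9986 = 4.001 m

z_c = 4.00 m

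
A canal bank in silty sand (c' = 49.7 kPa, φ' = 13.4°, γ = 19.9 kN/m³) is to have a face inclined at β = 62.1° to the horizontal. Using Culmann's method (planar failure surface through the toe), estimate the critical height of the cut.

H_c = 25.26 m

Culmann's analysis gives the critical failure plane at α_cr = (β + φ')/2 = (62.1 + 13.4)/2 = 37.8°, and the critical height
H_c = (4c'/γ) · sinβ cosφ' / [1 − cos(β − φ')]
    = (4·49.7/19.9) · sin62.1°·cos13.4° / [1 − cos(48.7°)]
    = 9.990 · 0.8838·0.9728 / [1 − 0.6600]
    = 9.990 · 0.8597 / 0.3400
    = 25.26 m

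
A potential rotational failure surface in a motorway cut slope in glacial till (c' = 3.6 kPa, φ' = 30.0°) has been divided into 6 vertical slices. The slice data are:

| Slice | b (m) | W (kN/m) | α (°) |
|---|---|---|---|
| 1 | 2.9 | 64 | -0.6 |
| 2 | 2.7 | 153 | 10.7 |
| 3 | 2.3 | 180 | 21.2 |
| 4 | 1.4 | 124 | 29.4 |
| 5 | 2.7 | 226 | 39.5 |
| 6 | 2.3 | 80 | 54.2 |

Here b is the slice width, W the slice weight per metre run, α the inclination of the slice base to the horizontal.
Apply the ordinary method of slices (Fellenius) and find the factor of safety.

FS = 1.30

Ordinary method of slices: FS = Σ[c'·Δl_i + (W_i cosα_i)·tanφ'] / Σ W_i sinα_i, with Δl_i = b_i / cosα_i.
Slice 1: Δl = 2.9/cos(-0.6°) = 2.900 m; N'_1 = 64·cos(-0.6°) = 64.0; c'Δl = 10.44; W sinα = -0.7
Slice 2: Δl = 2.7/cos10.7° = 2.748 m; N'_2 = 153·cos10.7° = 150.3; c'Δl = 9.89; W sinα = 28.4
Slice 3: Δl = 2.3/cos21.2° = 2.467 m; N'_3 = 180·cos21.2° = 167.8; c'Δl = 8.88; W sinα = 65.1
Slice 4: Δl = 1.4/cos29.4° = 1.607 m; N'_4 = 124·cos29.4° = 108.0; c'Δl = 5.79; W sinα = 60.9
Slice 5: Δl = 2.7/cos39.5° = 3.499 m; N'_5 = 226·cos39.5° = 174.4; c'Δl = 12.60; W sinα = 143.8
Slice 6: Δl = 2.3/cos54.2° = 3.932 m; N'_6 = 80·cos54.2° = 46.8; c'Δl = 14.15; W sinα = 64.9
Σc'Δl = 61.8 kN/m; ΣN' = 711.4 kN/m; ΣW sinα = 362.3 kN/m
Resisting = 61.8 + 711.4·tan30.0° = 61.8 + 410.7 = 472.5 kN/m
FS = 472.5 / 362.3 = 1.304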